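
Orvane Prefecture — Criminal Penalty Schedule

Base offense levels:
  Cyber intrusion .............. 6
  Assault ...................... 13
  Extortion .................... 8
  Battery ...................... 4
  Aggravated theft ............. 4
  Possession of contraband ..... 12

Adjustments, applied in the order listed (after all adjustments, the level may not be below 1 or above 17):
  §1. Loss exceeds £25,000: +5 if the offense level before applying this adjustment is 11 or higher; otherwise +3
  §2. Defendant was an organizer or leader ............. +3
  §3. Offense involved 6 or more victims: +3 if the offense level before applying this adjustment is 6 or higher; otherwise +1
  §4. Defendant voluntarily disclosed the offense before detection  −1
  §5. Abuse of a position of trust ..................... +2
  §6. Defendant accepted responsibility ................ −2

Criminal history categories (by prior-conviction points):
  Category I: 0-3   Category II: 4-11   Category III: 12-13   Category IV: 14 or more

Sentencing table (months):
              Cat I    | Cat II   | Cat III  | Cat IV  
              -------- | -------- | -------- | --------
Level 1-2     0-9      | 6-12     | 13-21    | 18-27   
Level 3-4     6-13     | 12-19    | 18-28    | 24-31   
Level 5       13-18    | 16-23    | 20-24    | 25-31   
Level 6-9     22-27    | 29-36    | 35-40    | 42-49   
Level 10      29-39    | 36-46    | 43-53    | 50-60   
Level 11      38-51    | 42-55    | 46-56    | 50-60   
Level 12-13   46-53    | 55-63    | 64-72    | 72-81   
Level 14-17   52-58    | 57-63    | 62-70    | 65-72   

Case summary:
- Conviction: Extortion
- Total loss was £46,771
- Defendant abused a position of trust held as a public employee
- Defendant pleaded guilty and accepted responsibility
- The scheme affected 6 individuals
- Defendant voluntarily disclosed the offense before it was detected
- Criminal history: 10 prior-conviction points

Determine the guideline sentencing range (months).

55-63 months

Base offense level for extortion: 8.
§1 applies (level before this adjustment is 8 < 11, so +3): 8 + 3 = 11.
§3 applies (level before this adjustment is 11 ≥ 6, so +3): 11 + 3 = 14.
§4 applies: 14 − 1 = 13.
§5 applies: 13 + 2 = 15.
§6 applies: 15 − 2 = 13.
Final offense level: 13.
Criminal history: 10 prior points → Category II (4-11).
Level 13 falls in the 12-13 band.
Grid: Level 12-13 × Category II = 55-63 months.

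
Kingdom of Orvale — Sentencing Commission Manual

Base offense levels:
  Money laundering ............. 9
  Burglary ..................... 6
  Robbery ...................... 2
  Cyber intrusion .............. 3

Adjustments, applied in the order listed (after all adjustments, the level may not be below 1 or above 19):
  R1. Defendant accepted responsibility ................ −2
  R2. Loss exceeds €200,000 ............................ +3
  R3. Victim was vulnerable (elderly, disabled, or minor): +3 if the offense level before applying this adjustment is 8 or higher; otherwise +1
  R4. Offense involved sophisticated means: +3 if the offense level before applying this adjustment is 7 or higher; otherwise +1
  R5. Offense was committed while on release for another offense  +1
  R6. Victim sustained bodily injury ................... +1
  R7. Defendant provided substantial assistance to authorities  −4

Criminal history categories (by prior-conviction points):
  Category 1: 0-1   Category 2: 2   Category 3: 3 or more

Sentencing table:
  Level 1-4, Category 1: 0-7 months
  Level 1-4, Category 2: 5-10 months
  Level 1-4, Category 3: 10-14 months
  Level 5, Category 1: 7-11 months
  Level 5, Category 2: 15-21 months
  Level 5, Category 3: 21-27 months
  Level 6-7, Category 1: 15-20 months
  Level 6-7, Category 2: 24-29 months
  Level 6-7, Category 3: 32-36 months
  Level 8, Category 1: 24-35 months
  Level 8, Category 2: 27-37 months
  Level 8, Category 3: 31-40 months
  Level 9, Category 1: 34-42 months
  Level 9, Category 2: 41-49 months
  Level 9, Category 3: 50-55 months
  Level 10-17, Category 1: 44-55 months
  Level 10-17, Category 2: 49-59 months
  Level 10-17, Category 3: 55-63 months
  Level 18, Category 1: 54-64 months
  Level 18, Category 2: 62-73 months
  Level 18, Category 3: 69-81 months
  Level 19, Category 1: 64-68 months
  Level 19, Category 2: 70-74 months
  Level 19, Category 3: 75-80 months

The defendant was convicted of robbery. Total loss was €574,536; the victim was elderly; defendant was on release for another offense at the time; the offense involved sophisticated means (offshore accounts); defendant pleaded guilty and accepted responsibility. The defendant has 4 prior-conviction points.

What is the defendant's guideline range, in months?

Base offense level for robbery: 2.
R1 applies: 2 − 2 = 0.
R2 applies: 0 + 3 = 3.
R3 applies (level before this adjustment is 3 < 8, so +1): 3 + 1 = 4.
R4 applies (level before this adjustment is 4 < 7, so +1): 4 + 1 = 5.
R5 applies: 5 + 1 = 6.
R7 does not apply.
Final offense level: 6.
Criminal history: 4 prior points → Category 3 (3+).
Level 6 falls in the 6-7 band.
Grid: Level 6-7 × Category 3 = 32-36 months.

32-36 months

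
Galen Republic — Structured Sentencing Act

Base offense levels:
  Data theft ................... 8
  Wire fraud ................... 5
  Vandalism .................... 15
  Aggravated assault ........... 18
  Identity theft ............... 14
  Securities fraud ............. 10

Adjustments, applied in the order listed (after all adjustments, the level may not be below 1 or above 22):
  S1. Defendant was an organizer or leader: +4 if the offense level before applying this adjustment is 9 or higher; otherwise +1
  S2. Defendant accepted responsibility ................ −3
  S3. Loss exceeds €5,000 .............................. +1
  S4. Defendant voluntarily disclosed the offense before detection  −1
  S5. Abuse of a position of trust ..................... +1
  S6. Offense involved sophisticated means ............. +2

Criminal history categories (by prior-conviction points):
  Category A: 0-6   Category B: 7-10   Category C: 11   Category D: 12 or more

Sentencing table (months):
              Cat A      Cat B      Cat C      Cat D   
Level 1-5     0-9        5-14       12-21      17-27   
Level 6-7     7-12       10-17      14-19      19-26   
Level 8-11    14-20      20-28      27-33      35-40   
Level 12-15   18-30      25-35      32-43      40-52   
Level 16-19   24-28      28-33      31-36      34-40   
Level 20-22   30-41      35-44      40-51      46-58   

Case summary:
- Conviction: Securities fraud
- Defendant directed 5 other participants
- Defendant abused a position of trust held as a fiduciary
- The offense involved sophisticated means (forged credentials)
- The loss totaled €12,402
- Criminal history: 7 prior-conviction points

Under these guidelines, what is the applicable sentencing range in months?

28-33 months

Base offense level for securities fraud: 10.
S1 applies (level before this adjustment is 10 ≥ 9, so +4): 10 + 4 = 14.
S2 does not apply.
S3 applies: 14 + 1 = 15.
S5 applies: 15 + 1 = 16.
S6 applies: 16 + 2 = 18.
Final offense level: 18.
Criminal history: 7 prior points → Category B (7-10).
Level 18 falls in the 16-19 band.
Grid: Level 16-19 × Category B = 28-33 months.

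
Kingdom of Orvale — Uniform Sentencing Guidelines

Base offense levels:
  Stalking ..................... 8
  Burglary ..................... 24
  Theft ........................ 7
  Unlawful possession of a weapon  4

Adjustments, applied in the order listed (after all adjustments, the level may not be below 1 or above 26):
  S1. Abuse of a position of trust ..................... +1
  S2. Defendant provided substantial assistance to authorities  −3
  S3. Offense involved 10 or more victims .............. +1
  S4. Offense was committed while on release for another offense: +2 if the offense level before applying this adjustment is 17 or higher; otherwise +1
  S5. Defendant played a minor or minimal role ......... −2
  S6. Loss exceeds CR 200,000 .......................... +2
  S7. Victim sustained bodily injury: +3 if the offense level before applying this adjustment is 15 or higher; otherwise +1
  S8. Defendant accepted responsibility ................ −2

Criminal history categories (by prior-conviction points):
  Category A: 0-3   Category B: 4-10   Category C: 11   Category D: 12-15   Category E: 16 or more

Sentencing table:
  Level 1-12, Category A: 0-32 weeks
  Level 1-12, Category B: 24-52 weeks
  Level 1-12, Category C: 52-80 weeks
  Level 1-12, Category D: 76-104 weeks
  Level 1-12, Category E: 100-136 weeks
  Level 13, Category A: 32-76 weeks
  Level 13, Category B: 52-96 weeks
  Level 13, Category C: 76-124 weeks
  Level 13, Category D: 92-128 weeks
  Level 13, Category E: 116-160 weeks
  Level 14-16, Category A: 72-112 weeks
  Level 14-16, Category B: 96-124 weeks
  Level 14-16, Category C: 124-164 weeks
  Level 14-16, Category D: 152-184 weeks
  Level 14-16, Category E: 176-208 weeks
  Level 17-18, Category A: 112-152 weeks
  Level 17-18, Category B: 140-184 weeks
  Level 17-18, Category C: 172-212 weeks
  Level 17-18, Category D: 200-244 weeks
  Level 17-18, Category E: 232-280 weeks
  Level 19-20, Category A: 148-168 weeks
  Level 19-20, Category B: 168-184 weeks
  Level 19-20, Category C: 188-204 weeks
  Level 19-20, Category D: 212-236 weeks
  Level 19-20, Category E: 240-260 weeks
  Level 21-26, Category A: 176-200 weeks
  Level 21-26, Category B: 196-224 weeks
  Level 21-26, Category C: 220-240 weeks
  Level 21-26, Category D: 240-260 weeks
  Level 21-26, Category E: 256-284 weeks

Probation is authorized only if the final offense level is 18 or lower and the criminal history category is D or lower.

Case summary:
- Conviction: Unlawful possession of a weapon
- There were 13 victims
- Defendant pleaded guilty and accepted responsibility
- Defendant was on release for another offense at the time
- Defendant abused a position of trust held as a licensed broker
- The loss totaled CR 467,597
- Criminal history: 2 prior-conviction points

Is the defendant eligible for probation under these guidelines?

Base offense level for unlawful possession of a weapon: 4.
S1 applies: 4 + 1 = 5.
S2 does not apply.
S3 applies: 5 + 1 = 6.
S4 applies (level before this adjustment is 6 < 17, so +1): 6 + 1 = 7.
S5 does not apply.
S6 applies: 7 + 2 = 9.
S7 does not apply.
S8 applies: 9 − 2 = 7.
Final offense level: 7.
Criminal history: 2 prior points → Category A (0-3).
Level 7 falls in the 1-12 band.
Grid: Level 1-12 × Category A = 0-32 weeks.
Probation check: level 7 ≤ 18 and category A ≤ D → eligible.

Yes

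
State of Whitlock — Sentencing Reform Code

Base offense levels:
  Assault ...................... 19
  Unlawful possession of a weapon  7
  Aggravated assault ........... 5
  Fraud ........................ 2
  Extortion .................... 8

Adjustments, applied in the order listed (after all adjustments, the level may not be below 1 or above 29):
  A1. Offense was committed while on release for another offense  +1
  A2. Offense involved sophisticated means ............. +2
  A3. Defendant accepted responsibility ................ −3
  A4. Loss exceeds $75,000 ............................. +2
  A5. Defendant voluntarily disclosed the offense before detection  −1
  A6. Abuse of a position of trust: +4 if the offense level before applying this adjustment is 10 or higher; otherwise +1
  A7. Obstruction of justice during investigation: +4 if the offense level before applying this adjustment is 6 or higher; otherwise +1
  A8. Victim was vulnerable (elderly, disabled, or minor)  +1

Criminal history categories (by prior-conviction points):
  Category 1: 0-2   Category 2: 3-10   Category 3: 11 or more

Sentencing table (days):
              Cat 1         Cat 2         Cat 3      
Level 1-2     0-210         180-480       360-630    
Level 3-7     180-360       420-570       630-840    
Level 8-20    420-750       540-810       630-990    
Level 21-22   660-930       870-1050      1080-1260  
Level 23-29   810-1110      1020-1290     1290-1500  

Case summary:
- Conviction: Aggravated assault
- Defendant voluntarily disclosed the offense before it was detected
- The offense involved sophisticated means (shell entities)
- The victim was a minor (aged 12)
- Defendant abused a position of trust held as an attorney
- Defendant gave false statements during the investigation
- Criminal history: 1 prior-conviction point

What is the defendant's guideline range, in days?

420-750 days

Base offense level for aggravated assault: 5.
A1 does not apply.
A2 applies: 5 + 2 = 7.
A5 applies: 7 − 1 = 6.
A6 applies (level before this adjustment is 6 < 10, so +1): 6 + 1 = 7.
A7 applies (level before this adjustment is 7 ≥ 6, so +4): 7 + 4 = 11.
A8 applies: 11 + 1 = 12.
Final offense level: 12.
Criminal history: 1 prior point → Category 1 (0-2).
Level 12 falls in the 8-20 band.
Grid: Level 8-20 × Category 1 = 420-750 days.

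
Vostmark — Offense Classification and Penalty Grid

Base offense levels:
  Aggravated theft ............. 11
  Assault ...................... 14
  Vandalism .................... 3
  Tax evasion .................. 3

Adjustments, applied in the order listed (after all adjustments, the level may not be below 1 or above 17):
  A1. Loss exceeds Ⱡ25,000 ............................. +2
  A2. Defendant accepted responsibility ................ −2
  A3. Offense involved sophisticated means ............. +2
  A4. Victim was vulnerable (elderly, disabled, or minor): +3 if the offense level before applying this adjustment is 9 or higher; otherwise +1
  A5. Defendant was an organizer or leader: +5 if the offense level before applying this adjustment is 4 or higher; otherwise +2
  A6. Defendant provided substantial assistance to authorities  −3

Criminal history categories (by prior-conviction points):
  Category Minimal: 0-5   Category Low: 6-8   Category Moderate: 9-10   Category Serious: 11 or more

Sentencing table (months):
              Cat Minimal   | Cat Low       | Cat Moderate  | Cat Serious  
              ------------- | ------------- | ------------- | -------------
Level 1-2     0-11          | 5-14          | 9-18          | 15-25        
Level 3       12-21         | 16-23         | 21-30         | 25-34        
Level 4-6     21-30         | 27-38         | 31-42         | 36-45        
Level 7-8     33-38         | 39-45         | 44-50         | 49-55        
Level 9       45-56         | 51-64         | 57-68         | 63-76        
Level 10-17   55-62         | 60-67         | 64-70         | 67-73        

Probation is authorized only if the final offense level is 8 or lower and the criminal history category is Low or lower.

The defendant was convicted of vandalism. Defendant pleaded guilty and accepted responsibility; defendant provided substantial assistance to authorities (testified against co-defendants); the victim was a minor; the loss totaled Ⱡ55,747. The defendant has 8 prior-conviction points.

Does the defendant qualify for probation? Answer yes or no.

Yes

Base offense level for vandalism: 3.
A1 applies: 3 + 2 = 5.
A2 applies: 5 − 2 = 3.
A3 does not apply.
A4 applies (level before this adjustment is 3 < 9, so +1): 3 + 1 = 4.
A5 does not apply.
A6 applies: 4 − 3 = 1.
Final offense level: 1.
Criminal history: 8 prior points → Category Low (6-8).
Level 1 falls in the 1-2 band.
Grid: Level 1-2 × Category Low = 5-14 months.
Probation check: level 1 ≤ 8 and category Low ≤ Low → eligible.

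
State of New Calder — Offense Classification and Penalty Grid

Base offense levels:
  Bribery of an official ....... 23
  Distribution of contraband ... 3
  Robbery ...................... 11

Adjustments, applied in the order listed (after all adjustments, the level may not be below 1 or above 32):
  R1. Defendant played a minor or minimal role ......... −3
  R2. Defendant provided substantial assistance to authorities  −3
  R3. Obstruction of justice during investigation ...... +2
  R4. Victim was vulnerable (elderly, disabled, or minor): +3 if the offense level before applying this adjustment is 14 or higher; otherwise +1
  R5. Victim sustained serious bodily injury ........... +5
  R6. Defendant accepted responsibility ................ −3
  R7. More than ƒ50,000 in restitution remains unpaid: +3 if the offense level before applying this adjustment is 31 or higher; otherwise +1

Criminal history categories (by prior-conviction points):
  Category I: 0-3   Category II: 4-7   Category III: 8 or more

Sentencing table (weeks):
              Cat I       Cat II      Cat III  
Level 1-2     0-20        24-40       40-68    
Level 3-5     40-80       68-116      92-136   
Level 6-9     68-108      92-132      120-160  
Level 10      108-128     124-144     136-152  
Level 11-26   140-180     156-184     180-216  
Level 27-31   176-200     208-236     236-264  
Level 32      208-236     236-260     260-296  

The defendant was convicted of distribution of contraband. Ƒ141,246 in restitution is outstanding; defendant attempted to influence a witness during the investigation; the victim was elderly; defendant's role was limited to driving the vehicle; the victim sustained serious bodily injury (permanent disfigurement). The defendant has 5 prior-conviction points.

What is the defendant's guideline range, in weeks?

92-132 weeks

Base offense level for distribution of contraband: 3.
R1 applies: 3 − 3 = 0.
R3 applies: 0 + 2 = 2.
R4 applies (level before this adjustment is 2 < 14, so +1): 2 + 1 = 3.
R5 applies: 3 + 5 = 8.
R6 does not apply.
R7 applies (level before this adjustment is 8 < 31, so +1): 8 + 1 = 9.
Final offense level: 9.
Criminal history: 5 prior points → Category II (4-7).
Level 9 falls in the 6-9 band.
Grid: Level 6-9 × Category II = 92-132 weeks.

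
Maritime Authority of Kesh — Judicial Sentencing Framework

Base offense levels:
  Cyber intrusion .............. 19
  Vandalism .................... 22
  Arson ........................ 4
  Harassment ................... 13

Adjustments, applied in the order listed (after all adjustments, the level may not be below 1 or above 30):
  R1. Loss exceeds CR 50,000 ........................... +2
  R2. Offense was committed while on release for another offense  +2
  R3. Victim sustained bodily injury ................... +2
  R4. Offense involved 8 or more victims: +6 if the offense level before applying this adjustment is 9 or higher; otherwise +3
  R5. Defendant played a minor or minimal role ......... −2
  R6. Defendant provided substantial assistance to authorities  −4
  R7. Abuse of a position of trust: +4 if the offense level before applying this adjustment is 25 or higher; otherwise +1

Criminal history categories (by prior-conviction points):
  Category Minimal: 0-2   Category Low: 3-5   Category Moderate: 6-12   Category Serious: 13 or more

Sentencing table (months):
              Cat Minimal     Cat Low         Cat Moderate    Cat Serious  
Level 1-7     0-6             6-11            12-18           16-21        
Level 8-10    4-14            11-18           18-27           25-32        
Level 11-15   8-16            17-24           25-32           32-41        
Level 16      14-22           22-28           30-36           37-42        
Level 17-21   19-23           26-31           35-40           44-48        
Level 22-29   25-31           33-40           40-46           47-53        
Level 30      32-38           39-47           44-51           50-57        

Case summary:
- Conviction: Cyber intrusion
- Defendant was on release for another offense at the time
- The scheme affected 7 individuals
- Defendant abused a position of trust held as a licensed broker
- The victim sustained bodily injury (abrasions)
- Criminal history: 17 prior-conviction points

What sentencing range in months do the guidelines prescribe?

47-53 months

Base offense level for cyber intrusion: 19.
R2 applies: 19 + 2 = 21.
R3 applies: 21 + 2 = 23.
R6 does not apply.
R7 applies (level before this adjustment is 23 < 25, so +1): 23 + 1 = 24.
Final offense level: 24.
Criminal history: 17 prior points → Category Serious (13+).
Level 24 falls in the 22-29 band.
Grid: Level 22-29 × Category Serious = 47-53 months.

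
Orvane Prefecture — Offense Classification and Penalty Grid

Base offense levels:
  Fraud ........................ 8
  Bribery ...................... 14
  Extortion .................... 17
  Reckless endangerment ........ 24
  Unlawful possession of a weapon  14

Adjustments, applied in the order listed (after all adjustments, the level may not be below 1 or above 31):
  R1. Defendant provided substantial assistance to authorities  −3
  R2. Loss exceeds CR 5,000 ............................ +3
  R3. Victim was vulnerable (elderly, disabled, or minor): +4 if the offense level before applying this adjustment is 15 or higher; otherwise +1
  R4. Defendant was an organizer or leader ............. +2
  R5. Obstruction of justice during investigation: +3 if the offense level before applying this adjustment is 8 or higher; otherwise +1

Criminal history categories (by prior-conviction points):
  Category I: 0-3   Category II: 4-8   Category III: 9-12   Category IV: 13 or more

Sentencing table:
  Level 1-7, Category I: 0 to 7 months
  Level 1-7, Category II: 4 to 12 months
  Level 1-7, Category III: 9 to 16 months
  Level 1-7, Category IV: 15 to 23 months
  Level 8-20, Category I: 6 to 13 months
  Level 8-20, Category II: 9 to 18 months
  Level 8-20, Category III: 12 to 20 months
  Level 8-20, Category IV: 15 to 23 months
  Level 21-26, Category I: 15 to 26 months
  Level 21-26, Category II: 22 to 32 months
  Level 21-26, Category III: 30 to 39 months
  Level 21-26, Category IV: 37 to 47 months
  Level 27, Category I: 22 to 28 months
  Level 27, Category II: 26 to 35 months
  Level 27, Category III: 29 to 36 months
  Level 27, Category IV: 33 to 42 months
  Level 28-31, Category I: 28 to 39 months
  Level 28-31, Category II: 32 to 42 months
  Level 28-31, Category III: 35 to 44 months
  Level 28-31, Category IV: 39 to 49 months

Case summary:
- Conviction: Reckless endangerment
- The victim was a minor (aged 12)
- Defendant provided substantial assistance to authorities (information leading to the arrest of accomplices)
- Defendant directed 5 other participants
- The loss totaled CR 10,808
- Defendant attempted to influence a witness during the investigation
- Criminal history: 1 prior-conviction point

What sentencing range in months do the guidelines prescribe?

Base offense level for reckless endangerment: 24.
R1 applies: 24 − 3 = 21.
R2 applies: 21 + 3 = 24.
R3 applies (level before this adjustment is 24 ≥ 15, so +4): 24 + 4 = 28.
R4 applies: 28 + 2 = 30.
R5 applies (level before this adjustment is 30 ≥ 8, so +3): 30 + 3 = 33.
Level 33 exceeds the maximum of 31; capped at 31.
Final offense level: 31.
Criminal history: 1 prior point → Category I (0-3).
Level 31 falls in the 28-31 band.
Grid: Level 28-31 × Category I = 28-39 months.

28-39 months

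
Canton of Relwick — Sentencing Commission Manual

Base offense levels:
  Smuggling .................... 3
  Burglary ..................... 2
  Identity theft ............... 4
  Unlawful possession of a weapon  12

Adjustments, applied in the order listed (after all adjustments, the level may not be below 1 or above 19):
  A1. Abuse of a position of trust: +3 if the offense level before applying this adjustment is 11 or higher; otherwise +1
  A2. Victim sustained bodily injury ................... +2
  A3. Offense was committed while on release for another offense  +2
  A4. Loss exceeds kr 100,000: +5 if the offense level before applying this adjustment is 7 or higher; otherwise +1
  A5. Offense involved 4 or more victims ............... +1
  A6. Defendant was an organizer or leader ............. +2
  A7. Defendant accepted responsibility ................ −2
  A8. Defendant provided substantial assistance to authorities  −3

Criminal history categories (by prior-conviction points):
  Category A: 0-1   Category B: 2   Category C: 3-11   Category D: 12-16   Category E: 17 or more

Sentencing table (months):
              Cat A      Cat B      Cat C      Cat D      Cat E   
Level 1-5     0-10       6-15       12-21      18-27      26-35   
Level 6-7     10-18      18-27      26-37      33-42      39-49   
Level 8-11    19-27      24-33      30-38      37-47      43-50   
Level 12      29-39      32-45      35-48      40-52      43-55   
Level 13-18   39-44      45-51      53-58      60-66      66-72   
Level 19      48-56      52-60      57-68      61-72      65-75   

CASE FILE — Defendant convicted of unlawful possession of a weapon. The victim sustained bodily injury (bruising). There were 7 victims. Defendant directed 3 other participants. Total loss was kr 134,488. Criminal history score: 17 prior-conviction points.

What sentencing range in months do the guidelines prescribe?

Base offense level for unlawful possession of a weapon: 12.
A2 applies: 12 + 2 = 14.
A4 applies (level before this adjustment is 14 ≥ 7, so +5): 14 + 5 = 19.
A5 applies: 19 + 1 = 20.
A6 applies: 20 + 2 = 22.
A7 does not apply.
A8 does not apply.
Level 22 exceeds the maximum of 19; capped at 19.
Final offense level: 19.
Criminal history: 17 prior points → Category E (17+).
Level 19 falls in the 19 band.
Grid: Level 19 × Category E = 65-75 months.

65-75 months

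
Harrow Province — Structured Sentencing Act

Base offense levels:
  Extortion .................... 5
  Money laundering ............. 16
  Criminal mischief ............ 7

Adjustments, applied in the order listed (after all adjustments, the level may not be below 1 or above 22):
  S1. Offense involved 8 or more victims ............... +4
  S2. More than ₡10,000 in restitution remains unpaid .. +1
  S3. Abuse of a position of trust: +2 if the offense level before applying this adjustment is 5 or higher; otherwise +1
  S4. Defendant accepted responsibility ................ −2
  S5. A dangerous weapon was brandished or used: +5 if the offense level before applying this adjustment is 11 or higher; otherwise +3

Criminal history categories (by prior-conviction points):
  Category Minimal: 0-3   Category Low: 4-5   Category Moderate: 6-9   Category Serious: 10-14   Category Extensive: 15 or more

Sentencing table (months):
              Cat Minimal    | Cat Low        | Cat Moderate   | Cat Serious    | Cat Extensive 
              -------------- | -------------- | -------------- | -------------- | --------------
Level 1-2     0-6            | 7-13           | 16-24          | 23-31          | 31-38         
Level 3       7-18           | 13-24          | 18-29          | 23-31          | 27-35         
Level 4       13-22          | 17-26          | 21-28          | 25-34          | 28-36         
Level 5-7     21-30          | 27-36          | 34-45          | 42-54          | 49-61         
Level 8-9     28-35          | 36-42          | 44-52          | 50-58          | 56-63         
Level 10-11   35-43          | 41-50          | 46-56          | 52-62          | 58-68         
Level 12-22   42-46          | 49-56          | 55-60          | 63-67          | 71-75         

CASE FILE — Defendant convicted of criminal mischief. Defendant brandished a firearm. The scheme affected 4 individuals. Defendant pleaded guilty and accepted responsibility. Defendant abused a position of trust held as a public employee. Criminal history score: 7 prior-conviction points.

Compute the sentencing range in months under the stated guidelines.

Base offense level for criminal mischief: 7.
S3 applies (level before this adjustment is 7 ≥ 5, so +2): 7 + 2 = 9.
S4 applies: 9 − 2 = 7.
S5 applies (level before this adjustment is 7 < 11, so +3): 7 + 3 = 10.
Final offense level: 10.
Criminal history: 7 prior points → Category Moderate (6-9).
Level 10 falls in the 10-11 band.
Grid: Level 10-11 × Category Moderate = 46-56 months.

46-56 months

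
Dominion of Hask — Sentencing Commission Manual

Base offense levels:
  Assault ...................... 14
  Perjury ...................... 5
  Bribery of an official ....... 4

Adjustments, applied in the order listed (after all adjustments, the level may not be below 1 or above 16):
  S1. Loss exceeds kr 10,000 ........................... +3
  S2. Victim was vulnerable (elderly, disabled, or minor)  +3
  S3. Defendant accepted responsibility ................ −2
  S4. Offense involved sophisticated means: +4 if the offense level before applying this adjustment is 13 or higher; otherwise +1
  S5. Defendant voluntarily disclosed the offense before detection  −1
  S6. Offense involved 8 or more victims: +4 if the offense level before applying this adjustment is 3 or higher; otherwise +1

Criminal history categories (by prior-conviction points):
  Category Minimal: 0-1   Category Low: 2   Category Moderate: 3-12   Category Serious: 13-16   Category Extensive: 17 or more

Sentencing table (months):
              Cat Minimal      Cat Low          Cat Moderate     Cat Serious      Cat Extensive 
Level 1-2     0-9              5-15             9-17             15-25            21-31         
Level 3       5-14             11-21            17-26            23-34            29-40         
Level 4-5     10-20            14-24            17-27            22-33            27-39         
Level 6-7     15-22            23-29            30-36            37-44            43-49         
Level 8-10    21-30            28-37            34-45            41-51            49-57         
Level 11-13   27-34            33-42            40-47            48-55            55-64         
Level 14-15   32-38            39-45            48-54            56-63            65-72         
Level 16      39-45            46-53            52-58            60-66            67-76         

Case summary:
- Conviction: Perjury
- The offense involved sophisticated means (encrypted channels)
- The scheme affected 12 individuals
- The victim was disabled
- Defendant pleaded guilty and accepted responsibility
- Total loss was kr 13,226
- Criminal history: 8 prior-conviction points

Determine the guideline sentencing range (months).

Base offense level for perjury: 5.
S1 applies: 5 + 3 = 8.
S2 applies: 8 + 3 = 11.
S3 applies: 11 − 2 = 9.
S4 applies (level before this adjustment is 9 < 13, so +1): 9 + 1 = 10.
S5 does not apply.
S6 applies (level before this adjustment is 10 ≥ 3, so +4): 10 + 4 = 14.
Final offense level: 14.
Criminal history: 8 prior points → Category Moderate (3-12).
Level 14 falls in the 14-15 band.
Grid: Level 14-15 × Category Moderate = 48-54 months.

48-54 months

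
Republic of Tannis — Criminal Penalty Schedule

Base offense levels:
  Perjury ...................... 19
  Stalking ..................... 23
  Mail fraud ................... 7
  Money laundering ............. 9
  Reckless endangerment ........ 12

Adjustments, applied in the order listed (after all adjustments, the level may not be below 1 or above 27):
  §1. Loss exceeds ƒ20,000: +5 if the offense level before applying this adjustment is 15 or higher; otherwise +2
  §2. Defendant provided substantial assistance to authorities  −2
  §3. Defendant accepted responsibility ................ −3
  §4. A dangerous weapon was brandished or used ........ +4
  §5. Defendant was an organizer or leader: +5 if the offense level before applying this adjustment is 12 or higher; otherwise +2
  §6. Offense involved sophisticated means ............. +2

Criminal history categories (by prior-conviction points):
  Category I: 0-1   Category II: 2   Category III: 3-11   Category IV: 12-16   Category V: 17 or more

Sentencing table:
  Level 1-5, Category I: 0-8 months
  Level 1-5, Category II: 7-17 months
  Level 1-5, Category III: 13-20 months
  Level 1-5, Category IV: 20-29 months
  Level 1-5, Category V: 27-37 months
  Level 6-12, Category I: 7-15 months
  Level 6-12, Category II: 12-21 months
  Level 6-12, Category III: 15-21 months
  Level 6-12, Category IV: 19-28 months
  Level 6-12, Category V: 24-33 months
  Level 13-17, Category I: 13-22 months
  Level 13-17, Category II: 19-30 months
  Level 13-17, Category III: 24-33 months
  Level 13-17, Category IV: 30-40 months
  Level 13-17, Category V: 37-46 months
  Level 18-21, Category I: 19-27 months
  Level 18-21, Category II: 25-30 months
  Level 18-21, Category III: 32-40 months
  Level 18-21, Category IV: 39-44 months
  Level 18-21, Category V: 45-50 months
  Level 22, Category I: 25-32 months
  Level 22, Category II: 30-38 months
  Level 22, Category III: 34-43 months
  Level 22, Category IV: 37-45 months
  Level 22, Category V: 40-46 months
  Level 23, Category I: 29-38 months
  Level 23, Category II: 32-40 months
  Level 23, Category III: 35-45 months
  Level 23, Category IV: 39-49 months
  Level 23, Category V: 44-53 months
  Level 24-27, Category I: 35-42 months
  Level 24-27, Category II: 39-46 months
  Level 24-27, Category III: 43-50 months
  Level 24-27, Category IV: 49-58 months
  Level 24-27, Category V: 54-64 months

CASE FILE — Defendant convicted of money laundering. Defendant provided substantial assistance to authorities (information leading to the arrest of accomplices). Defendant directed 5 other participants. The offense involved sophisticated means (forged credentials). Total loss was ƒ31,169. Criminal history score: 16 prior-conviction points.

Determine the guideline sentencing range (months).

30-40 months

Base offense level for money laundering: 9.
§1 applies (level before this adjustment is 9 < 15, so +2): 9 + 2 = 11.
§2 applies: 11 − 2 = 9.
§4 does not apply.
§5 applies (level before this adjustment is 9 < 12, so +2): 9 + 2 = 11.
§6 applies: 11 + 2 = 13.
Final offense level: 13.
Criminal history: 16 prior points → Category IV (12-16).
Level 13 falls in the 13-17 band.
Grid: Level 13-17 × Category IV = 30-40 months.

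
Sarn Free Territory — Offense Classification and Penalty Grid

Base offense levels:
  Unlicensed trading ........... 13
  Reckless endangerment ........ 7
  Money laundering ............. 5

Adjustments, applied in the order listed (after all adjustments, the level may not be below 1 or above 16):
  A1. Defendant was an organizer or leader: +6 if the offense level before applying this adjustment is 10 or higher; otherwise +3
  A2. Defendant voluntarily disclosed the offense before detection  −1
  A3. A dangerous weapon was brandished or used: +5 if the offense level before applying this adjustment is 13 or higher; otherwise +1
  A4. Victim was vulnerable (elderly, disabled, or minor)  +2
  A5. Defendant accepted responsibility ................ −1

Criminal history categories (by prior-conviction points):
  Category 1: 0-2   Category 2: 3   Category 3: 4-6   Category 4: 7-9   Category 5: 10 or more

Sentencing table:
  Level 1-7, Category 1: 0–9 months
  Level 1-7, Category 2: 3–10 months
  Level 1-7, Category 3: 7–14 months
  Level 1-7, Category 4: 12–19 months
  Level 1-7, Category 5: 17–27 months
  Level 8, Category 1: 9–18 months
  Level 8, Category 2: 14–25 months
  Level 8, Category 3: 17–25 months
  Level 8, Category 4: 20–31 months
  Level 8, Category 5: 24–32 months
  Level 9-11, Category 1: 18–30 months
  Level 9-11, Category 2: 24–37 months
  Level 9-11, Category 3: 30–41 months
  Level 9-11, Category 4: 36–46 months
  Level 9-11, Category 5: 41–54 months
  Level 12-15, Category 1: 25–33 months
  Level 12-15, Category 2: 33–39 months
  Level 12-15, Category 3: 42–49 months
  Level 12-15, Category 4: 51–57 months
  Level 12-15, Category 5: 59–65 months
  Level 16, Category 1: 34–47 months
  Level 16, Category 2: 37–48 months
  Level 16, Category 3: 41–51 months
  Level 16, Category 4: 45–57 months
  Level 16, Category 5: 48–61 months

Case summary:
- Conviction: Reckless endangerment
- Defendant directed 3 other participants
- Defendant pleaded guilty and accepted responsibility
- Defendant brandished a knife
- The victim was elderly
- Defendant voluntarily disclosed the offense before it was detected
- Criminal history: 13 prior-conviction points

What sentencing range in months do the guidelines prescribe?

Base offense level for reckless endangerment: 7.
A1 applies (level before this adjustment is 7 < 10, so +3): 7 + 3 = 10.
A2 applies: 10 − 1 = 9.
A3 applies (level before this adjustment is 9 < 13, so +1): 9 + 1 = 10.
A4 applies: 10 + 2 = 12.
A5 applies: 12 − 1 = 11.
Final offense level: 11.
Criminal history: 13 prior points → Category 5 (10+).
Level 11 falls in the 9-11 band.
Grid: Level 9-11 × Category 5 = 41-54 months.

41-54 months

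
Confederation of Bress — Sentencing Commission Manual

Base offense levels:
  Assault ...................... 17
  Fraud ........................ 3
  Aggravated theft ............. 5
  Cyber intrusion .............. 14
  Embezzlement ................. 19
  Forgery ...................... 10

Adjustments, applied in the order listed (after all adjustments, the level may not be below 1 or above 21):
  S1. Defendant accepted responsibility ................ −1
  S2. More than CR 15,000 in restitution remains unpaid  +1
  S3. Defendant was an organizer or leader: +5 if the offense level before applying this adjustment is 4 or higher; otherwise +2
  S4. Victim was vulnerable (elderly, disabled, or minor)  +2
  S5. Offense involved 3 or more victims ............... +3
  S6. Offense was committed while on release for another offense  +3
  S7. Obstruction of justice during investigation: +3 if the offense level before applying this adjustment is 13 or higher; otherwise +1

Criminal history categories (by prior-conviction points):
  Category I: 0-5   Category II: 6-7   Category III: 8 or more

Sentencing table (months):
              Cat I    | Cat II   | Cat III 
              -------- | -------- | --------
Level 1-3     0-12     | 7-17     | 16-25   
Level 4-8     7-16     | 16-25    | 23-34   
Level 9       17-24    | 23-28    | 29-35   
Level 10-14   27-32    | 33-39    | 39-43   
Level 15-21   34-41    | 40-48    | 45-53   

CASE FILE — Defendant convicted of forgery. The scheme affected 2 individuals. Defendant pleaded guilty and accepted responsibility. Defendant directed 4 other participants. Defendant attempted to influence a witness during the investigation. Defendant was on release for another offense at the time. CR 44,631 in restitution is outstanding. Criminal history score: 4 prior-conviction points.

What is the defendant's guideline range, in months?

34-41 months

Base offense level for forgery: 10.
S1 applies: 10 − 1 = 9.
S2 applies: 9 + 1 = 10.
S3 applies (level before this adjustment is 10 ≥ 4, so +5): 10 + 5 = 15.
S4 does not apply.
S6 applies: 15 + 3 = 18.
S7 applies (level before this adjustment is 18 ≥ 13, so +3): 18 + 3 = 21.
Final offense level: 21.
Criminal history: 4 prior points → Category I (0-5).
Level 21 falls in the 15-21 band.
Grid: Level 15-21 × Category I = 34-41 months.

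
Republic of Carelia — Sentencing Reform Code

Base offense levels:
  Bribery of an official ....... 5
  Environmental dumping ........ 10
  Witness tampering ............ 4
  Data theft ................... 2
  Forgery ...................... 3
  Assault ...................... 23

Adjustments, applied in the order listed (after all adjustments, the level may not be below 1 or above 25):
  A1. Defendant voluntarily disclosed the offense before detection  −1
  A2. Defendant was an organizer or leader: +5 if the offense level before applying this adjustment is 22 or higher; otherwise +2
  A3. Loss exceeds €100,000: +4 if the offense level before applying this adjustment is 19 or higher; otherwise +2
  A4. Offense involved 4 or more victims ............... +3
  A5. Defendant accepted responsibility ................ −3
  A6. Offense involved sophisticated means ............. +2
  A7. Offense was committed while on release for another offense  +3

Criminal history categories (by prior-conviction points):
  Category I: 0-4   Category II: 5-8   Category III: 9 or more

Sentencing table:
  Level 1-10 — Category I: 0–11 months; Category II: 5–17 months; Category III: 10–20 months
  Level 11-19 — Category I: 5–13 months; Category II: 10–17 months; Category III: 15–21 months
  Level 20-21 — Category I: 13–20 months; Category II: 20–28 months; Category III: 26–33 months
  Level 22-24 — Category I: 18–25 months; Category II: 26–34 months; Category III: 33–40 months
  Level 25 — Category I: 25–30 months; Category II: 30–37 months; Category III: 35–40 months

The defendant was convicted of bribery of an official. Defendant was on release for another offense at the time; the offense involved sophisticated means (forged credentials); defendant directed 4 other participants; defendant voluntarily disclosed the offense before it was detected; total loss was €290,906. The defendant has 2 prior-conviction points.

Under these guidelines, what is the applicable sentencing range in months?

5-13 months

Base offense level for bribery of an official: 5.
A1 applies: 5 − 1 = 4.
A2 applies (level before this adjustment is 4 < 22, so +2): 4 + 2 = 6.
A3 applies (level before this adjustment is 6 < 19, so +2): 6 + 2 = 8.
A4 does not apply.
A5 does not apply.
A6 applies: 8 + 2 = 10.
A7 applies: 10 + 3 = 13.
Final offense level: 13.
Criminal history: 2 prior points → Category I (0-4).
Level 13 falls in the 11-19 band.
Grid: Level 11-19 × Category I = 5-13 months.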